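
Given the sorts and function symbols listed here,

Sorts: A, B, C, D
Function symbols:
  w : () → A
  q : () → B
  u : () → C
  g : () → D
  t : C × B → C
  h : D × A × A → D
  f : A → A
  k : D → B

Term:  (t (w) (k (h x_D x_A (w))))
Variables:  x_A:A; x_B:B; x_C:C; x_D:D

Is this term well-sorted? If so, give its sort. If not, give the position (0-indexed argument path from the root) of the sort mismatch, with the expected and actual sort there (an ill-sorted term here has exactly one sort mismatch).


  (w) : A
      x_D : D
      x_A : A
      (w) : A
    (h x_D x_A (w)) : D
  (k (h x_D x_A (w))) : B
(t (w) (k (h x_D x_A (w)))) : ✗ arg 0 at [0] has sort A, expected C

ill-sorted at position [0]: expected C, got A


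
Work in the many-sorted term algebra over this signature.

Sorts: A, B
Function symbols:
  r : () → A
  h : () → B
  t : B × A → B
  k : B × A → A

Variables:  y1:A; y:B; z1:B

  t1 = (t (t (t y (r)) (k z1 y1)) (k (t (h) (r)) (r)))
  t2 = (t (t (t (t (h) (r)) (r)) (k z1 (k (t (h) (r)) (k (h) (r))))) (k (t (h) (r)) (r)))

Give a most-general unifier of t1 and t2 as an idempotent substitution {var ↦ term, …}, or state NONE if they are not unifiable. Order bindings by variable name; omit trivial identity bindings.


{y ↦ (t (h) (r)), y1 ↦ (k (t (h) (r)) (k (h) (r)))}


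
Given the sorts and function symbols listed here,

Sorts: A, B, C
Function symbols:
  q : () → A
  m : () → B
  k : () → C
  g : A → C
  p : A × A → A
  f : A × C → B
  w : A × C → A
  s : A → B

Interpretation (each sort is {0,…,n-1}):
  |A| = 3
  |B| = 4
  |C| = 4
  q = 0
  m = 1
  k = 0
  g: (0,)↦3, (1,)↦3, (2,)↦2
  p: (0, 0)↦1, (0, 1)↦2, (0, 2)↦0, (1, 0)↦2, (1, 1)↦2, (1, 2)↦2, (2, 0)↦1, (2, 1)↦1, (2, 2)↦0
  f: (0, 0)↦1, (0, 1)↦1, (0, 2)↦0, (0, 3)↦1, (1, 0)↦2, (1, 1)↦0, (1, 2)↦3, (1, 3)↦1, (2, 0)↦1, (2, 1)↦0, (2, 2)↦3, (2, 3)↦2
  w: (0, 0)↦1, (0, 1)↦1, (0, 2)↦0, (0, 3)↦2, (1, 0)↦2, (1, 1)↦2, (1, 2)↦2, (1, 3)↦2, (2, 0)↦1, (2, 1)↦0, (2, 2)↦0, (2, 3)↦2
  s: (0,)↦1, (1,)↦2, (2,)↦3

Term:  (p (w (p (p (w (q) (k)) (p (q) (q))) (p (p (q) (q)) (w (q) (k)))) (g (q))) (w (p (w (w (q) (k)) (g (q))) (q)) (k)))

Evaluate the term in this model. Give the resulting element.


  q = 0
  k = 0
  (w (q) (k)) = w(0, 0) = 1
  q = 0
  q = 0
  (p (q) (q)) = p(0, 0) = 1
  (p (w (q) (k)) (p (q) (q))) = p(1, 1) = 2
  q = 0
  q = 0
  (p (q) (q)) = p(0, 0) = 1
  q = 0
  k = 0
  (w (q) (k)) = w(0, 0) = 1
  (p (p (q) (q)) (w (q) (k))) = p(1, 1) = 2
  (p (p (w (q) (k)) (p (q) (q))) (p (p (q) (q)) (w (q) (k)))) = p(2, 2) = 0
  q = 0
  (g (q)) = g(0,) = 3
  (w (p (p (w (q) (k)) (p (q) (q))) (p (p (q) (q)) (w (q) (k)))) (g (q))) = w(0, 3) = 2
  q = 0
  k = 0
  (w (q) (k)) = w(0, 0) = 1
  q = 0
  (g (q)) = g(0,) = 3
  (w (w (q) (k)) (g (q))) = w(1, 3) = 2
  q = 0
  (p (w (w (q) (k)) (g (q))) (q)) = p(2, 0) = 1
  k = 0
  (w (p (w (w (q) (k)) (g (q))) (q)) (k)) = w(1, 0) = 2
  (p (w (p (p (w (q) (k)) (p (q) (q))) (p (p (q) (q)) (w (q) (k)))) (g (q))) (w (p (w (w (q) (k)) (g (q))) (q)) (k))) = p(2, 2) = 0

value = 0


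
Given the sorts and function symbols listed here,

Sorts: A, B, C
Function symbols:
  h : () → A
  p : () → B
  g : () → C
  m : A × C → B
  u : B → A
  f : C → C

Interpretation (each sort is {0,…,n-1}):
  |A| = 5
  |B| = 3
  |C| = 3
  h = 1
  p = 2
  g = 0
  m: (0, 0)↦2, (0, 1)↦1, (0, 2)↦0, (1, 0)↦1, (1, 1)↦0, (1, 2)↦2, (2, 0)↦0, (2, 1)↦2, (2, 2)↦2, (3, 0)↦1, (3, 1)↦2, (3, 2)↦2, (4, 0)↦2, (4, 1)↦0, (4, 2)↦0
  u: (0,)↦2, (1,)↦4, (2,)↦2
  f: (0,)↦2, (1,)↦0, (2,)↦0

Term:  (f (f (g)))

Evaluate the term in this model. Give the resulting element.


value = 0

  g = 0
  (f (g)) = f(0,) = 2
  (f (f (g))) = f(2,) = 0


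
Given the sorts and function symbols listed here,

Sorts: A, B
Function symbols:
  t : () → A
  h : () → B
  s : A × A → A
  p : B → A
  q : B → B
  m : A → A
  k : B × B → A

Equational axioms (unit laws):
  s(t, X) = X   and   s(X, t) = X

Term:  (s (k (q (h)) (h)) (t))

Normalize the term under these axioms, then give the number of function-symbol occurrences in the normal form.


size = 4

1. (s (k (q (h)) (h)) (t))  →  (k (q (h)) (h))
normal form: (k (q (h)) (h))


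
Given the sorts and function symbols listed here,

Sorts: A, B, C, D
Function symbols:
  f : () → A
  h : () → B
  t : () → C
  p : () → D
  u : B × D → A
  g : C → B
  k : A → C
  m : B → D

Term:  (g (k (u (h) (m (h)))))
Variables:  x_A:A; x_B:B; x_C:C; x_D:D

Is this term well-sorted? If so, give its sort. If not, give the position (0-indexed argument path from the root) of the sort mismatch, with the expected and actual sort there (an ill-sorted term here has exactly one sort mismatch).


well-sorted; sort = B

      (h) : B
        (h) : B
      (m (h)) : D
    (u (h) (m (h))) : A
  (k (u (h) (m (h)))) : C
(g (k (u (h) (m (h))))) : B


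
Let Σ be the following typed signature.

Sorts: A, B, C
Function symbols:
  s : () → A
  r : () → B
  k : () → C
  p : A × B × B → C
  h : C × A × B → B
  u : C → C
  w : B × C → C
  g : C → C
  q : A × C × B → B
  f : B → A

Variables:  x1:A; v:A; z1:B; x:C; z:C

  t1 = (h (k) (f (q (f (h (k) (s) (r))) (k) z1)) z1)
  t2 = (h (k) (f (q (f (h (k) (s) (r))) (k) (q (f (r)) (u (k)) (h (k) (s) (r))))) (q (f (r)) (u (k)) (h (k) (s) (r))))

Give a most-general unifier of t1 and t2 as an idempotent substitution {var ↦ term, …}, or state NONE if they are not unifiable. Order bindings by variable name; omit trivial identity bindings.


{z1 ↦ (q (f (r)) (u (k)) (h (k) (s) (r)))}


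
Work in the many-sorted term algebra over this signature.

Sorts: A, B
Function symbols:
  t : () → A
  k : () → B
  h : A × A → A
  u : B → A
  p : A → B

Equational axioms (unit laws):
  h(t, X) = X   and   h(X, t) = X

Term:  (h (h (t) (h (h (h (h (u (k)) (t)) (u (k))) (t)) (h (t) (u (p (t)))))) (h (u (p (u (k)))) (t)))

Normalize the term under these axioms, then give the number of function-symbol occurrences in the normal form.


size = 14

1. (h (h (t) (h (h (h (h (u (k)) (t)) (u (k))) (t)) (h (t) (u (p (t)))))) (h (u (p (u (k)))) (t)))  →  (h (h (h (h (h (u (k)) (t)) (u (k))) (t)) (h (t) (u (p (t))))) (h (u (p (u (k)))) (t)))
2. (h (h (h (h (h (u (k)) (t)) (u (k))) (t)) (h (t) (u (p (t))))) (h (u (p (u (k)))) (t)))  →  (h (h (h (h (u (k)) (t)) (u (k))) (h (t) (u (p (t))))) (h (u (p (u (k)))) (t)))
3. (h (h (h (h (u (k)) (t)) (u (k))) (h (t) (u (p (t))))) (h (u (p (u (k)))) (t)))  →  (h (h (h (u (k)) (u (k))) (h (t) (u (p (t))))) (h (u (p (u (k)))) (t)))
4. (h (h (h (u (k)) (u (k))) (h (t) (u (p (t))))) (h (u (p (u (k)))) (t)))  →  (h (h (h (u (k)) (u (k))) (u (p (t)))) (h (u (p (u (k)))) (t)))
5. (h (h (h (u (k)) (u (k))) (u (p (t)))) (h (u (p (u (k)))) (t)))  →  (h (h (h (u (k)) (u (k))) (u (p (t)))) (u (p (u (k)))))
normal form: (h (h (h (u (k)) (u (k))) (u (p (t)))) (u (p (u (k)))))


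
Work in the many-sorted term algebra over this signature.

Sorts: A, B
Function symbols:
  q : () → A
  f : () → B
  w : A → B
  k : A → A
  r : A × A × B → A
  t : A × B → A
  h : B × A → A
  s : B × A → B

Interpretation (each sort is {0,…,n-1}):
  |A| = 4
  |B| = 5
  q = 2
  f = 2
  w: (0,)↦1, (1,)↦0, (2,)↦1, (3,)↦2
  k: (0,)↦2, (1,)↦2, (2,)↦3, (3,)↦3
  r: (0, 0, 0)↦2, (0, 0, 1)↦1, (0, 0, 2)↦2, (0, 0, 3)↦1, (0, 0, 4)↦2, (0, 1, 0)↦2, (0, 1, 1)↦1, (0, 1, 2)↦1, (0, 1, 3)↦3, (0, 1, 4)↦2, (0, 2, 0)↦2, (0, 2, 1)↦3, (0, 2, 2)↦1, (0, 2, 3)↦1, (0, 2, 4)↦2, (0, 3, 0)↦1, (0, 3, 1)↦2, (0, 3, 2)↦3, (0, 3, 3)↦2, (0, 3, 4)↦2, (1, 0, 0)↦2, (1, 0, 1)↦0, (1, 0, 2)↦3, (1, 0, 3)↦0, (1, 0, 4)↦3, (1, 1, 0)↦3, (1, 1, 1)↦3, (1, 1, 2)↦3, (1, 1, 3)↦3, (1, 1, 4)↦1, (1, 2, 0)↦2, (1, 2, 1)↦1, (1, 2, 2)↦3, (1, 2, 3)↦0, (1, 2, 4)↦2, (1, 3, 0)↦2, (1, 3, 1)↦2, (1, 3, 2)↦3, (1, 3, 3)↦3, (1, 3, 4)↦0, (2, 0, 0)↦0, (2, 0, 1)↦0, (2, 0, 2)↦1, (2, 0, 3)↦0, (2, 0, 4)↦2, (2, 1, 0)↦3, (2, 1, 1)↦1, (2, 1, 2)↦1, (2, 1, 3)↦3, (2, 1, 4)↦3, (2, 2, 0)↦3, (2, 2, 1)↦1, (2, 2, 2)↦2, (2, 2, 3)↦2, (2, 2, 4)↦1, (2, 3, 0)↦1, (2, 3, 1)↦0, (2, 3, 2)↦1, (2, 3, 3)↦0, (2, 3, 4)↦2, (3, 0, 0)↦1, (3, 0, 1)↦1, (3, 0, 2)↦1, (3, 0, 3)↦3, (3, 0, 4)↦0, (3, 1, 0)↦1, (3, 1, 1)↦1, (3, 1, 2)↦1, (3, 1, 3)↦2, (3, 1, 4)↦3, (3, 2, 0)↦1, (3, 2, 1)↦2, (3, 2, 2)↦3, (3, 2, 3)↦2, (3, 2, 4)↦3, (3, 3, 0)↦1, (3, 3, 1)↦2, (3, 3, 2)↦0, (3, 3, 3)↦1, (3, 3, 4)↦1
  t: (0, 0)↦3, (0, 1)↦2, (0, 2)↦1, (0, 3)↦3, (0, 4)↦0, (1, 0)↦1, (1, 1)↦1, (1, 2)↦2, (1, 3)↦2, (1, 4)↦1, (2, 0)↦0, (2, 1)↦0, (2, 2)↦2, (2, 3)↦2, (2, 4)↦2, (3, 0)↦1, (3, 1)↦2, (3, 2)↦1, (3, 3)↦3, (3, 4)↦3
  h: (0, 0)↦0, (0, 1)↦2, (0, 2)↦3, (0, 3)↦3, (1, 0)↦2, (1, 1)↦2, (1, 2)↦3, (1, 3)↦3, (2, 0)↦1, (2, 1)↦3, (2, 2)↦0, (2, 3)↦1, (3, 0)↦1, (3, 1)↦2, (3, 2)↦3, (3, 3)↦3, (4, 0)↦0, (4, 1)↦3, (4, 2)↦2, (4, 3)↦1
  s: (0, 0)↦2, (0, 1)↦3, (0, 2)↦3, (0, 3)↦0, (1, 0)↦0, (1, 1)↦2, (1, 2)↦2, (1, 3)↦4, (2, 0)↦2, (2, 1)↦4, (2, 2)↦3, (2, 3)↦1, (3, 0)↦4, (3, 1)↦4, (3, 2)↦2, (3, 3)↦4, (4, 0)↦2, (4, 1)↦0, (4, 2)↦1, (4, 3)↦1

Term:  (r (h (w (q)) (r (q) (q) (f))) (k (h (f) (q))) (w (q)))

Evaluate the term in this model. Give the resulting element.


value = 2

  q = 2
  (w (q)) = w(2,) = 1
  q = 2
  q = 2
  f = 2
  (r (q) (q) (f)) = r(2, 2, 2) = 2
  (h (w (q)) (r (q) (q) (f))) = h(1, 2) = 3
  f = 2
  q = 2
  (h (f) (q)) = h(2, 2) = 0
  (k (h (f) (q))) = k(0,) = 2
  q = 2
  (w (q)) = w(2,) = 1
  (r (h (w (q)) (r (q) (q) (f))) (k (h (f) (q))) (w (q))) = r(3, 2, 1) = 2


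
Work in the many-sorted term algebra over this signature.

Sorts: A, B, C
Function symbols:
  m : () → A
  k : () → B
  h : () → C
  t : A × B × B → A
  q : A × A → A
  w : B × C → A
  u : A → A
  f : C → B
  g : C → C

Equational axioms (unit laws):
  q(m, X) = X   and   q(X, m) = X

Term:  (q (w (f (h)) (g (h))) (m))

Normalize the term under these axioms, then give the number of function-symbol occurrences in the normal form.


1. (q (w (f (h)) (g (h))) (m))  →  (w (f (h)) (g (h)))
normal form: (w (f (h)) (g (h)))

size = 5


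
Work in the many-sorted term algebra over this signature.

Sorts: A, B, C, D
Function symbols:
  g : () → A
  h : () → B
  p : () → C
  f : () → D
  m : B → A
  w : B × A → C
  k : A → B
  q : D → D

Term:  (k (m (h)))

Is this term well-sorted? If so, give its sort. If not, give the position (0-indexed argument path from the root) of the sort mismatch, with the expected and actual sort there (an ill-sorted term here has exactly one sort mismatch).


well-sorted; sort = B

    (h) : B
  (m (h)) : A
(k (m (h))) : B


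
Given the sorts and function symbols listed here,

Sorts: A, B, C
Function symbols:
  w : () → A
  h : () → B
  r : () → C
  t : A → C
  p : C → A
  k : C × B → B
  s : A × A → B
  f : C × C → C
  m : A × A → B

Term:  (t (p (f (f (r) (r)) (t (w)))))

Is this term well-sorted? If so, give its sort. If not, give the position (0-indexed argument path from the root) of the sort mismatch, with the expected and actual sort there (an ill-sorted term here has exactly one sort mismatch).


well-sorted; sort = C

        (r) : C
        (r) : C
      (f (r) (r)) : C
        (w) : A
      (t (w)) : C
    (f (f (r) (r)) (t (w))) : C
  (p (f (f (r) (r)) (t (w)))) : A
(t (p (f (f (r) (r)) (t (w))))) : C


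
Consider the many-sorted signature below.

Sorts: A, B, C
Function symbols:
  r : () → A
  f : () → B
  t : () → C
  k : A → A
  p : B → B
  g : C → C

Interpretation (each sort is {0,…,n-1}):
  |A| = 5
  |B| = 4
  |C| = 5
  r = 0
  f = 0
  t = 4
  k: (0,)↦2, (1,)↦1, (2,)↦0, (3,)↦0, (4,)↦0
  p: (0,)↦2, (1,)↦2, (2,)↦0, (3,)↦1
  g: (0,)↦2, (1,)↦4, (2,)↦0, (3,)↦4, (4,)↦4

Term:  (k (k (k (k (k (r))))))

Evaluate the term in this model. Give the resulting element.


value = 2

  r = 0
  (k (r)) = k(0,) = 2
  (k (k (r))) = k(2,) = 0
  (k (k (k (r)))) = k(0,) = 2
  (k (k (k (k (r))))) = k(2,) = 0
  (k (k (k (k (k (r)))))) = k(0,) = 2


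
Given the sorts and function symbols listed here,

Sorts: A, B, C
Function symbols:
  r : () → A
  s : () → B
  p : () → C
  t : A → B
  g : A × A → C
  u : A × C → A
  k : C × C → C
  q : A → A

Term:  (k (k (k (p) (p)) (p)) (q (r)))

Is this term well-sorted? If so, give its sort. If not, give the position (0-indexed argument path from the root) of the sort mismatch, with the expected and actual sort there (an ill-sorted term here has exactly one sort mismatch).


ill-sorted at position [1]: expected C, got A

      (p) : C
      (p) : C
    (k (p) (p)) : C
    (p) : C
  (k (k (p) (p)) (p)) : C
    (r) : A
  (q (r)) : A
(k (k (k (p) (p)) (p)) (q (r))) : ✗ arg 1 at [1] has sort A, expected C


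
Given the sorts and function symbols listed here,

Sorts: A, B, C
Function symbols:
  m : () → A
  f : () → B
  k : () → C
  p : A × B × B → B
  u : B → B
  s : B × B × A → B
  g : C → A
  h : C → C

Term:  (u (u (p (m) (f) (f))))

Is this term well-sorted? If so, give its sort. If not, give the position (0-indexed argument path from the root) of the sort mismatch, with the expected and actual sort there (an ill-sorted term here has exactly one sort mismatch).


      (m) : A
      (f) : B
      (f) : B
    (p (m) (f) (f)) : B
  (u (p (m) (f) (f))) : B
(u (u (p (m) (f) (f)))) : B

well-sorted; sort = B


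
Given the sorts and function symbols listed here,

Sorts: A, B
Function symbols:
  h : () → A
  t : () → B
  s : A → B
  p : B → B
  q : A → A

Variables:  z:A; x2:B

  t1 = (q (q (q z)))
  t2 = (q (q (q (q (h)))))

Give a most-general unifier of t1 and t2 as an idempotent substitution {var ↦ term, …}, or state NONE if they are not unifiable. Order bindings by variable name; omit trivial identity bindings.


{z ↦ (q (h))}


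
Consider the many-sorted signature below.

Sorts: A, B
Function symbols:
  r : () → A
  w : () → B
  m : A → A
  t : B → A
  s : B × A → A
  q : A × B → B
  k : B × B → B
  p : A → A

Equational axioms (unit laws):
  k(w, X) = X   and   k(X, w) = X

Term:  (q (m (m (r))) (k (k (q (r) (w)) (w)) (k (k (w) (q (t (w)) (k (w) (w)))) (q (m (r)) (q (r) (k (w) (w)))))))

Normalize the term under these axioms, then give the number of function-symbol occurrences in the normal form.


size = 19

1. (q (m (m (r))) (k (k (q (r) (w)) (w)) (k (k (w) (q (t (w)) (k (w) (w)))) (q (m (r)) (q (r) (k (w) (w)))))))  →  (q (m (m (r))) (k (q (r) (w)) (k (k (w) (q (t (w)) (k (w) (w)))) (q (m (r)) (q (r) (k (w) (w)))))))
2. (q (m (m (r))) (k (q (r) (w)) (k (k (w) (q (t (w)) (k (w) (w)))) (q (m (r)) (q (r) (k (w) (w)))))))  →  (q (m (m (r))) (k (q (r) (w)) (k (q (t (w)) (k (w) (w))) (q (m (r)) (q (r) (k (w) (w)))))))
3. (q (m (m (r))) (k (q (r) (w)) (k (q (t (w)) (k (w) (w))) (q (m (r)) (q (r) (k (w) (w)))))))  →  (q (m (m (r))) (k (q (r) (w)) (k (q (t (w)) (w)) (q (m (r)) (q (r) (k (w) (w)))))))
4. (q (m (m (r))) (k (q (r) (w)) (k (q (t (w)) (w)) (q (m (r)) (q (r) (k (w) (w)))))))  →  (q (m (m (r))) (k (q (r) (w)) (k (q (t (w)) (w)) (q (m (r)) (q (r) (w))))))
normal form: (q (m (m (r))) (k (q (r) (w)) (k (q (t (w)) (w)) (q (m (r)) (q (r) (w))))))


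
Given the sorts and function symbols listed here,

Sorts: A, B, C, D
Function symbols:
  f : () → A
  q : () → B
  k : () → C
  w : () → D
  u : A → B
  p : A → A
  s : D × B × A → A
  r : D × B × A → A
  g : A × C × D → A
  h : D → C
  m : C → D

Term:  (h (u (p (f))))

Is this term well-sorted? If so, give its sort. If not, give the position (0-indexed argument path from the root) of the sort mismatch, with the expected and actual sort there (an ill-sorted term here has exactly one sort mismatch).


      (f) : A
    (p (f)) : A
  (u (p (f))) : B
(h (u (p (f)))) : ✗ arg 0 at [0] has sort B, expected D

ill-sorted at position [0]: expected D, got B


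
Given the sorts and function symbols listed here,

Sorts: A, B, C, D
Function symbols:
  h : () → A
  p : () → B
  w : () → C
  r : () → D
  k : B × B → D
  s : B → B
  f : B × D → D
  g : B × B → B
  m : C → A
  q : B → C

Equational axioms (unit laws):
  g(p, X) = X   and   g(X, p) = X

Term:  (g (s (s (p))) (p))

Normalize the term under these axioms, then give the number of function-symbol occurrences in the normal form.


1. (g (s (s (p))) (p))  →  (s (s (p)))
normal form: (s (s (p)))

size = 3


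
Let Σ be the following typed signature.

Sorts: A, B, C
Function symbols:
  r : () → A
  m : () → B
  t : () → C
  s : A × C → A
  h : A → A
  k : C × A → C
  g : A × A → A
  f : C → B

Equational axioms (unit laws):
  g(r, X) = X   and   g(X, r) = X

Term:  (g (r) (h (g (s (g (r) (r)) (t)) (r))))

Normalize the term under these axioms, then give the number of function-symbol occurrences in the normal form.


1. (g (r) (h (g (s (g (r) (r)) (t)) (r))))  →  (h (g (s (g (r) (r)) (t)) (r)))
2. (h (g (s (g (r) (r)) (t)) (r)))  →  (h (s (g (r) (r)) (t)))
3. (h (s (g (r) (r)) (t)))  →  (h (s (r) (t)))
normal form: (h (s (r) (t)))

size = 4


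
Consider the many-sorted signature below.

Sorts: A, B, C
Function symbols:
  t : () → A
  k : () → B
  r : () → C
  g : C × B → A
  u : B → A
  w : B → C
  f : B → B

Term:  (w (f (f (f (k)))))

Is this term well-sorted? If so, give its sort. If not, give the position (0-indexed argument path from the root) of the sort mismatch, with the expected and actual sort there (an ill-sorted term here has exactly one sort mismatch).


        (k) : B
      (f (k)) : B
    (f (f (k))) : B
  (f (f (f (k)))) : B
(w (f (f (f (k))))) : C

well-sorted; sort = C


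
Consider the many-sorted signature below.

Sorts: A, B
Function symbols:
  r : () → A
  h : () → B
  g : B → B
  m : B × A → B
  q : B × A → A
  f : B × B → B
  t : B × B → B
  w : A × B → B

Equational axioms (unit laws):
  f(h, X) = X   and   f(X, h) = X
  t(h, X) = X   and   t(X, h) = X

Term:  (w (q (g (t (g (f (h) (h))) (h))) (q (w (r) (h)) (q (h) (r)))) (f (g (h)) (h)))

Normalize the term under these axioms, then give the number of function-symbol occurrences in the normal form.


1. (w (q (g (t (g (f (h) (h))) (h))) (q (w (r) (h)) (q (h) (r)))) (f (g (h)) (h)))  →  (w (q (g (g (f (h) (h)))) (q (w (r) (h)) (q (h) (r)))) (f (g (h)) (h)))
2. (w (q (g (g (f (h) (h)))) (q (w (r) (h)) (q (h) (r)))) (f (g (h)) (h)))  →  (w (q (g (g (h))) (q (w (r) (h)) (q (h) (r)))) (f (g (h)) (h)))
3. (w (q (g (g (h))) (q (w (r) (h)) (q (h) (r)))) (f (g (h)) (h)))  →  (w (q (g (g (h))) (q (w (r) (h)) (q (h) (r)))) (g (h)))
normal form: (w (q (g (g (h))) (q (w (r) (h)) (q (h) (r)))) (g (h)))

size = 14


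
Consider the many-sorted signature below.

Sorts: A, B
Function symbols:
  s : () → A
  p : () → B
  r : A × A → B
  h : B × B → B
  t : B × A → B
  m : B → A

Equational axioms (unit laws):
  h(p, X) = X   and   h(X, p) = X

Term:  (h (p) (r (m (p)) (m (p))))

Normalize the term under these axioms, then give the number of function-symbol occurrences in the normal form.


1. (h (p) (r (m (p)) (m (p))))  →  (r (m (p)) (m (p)))
normal form: (r (m (p)) (m (p)))

size = 5


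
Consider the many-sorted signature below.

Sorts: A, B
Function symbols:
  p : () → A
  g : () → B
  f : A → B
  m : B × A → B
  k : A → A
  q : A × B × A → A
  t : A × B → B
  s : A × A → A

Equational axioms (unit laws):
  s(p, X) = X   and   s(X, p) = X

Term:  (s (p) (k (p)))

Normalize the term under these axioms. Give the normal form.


normal form = (k (p))

1. (s (p) (k (p)))  →  (k (p))


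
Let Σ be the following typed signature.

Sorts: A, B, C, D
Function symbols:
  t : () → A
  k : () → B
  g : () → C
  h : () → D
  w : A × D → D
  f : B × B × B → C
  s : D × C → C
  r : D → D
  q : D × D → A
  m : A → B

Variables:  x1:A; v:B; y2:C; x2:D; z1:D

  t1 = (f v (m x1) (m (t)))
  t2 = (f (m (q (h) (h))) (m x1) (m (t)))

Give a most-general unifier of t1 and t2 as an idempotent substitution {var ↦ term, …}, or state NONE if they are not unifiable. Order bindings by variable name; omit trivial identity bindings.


{v ↦ (m (q (h) (h)))}


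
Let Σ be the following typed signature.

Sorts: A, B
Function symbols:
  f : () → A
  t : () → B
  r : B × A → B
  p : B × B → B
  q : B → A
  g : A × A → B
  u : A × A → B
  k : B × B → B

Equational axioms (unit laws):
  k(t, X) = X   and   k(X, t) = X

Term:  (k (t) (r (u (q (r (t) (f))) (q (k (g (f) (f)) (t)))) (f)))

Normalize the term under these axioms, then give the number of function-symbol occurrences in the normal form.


1. (k (t) (r (u (q (r (t) (f))) (q (k (g (f) (f)) (t)))) (f)))  →  (r (u (q (r (t) (f))) (q (k (g (f) (f)) (t)))) (f))
2. (r (u (q (r (t) (f))) (q (k (g (f) (f)) (t)))) (f))  →  (r (u (q (r (t) (f))) (q (g (f) (f)))) (f))
normal form: (r (u (q (r (t) (f))) (q (g (f) (f)))) (f))

size = 11


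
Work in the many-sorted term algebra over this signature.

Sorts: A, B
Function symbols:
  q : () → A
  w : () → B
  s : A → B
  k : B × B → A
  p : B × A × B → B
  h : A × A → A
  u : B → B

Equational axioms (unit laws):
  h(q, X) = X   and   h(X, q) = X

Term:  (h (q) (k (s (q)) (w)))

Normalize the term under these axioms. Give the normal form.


1. (h (q) (k (s (q)) (w)))  →  (k (s (q)) (w))

normal form = (k (s (q)) (w))


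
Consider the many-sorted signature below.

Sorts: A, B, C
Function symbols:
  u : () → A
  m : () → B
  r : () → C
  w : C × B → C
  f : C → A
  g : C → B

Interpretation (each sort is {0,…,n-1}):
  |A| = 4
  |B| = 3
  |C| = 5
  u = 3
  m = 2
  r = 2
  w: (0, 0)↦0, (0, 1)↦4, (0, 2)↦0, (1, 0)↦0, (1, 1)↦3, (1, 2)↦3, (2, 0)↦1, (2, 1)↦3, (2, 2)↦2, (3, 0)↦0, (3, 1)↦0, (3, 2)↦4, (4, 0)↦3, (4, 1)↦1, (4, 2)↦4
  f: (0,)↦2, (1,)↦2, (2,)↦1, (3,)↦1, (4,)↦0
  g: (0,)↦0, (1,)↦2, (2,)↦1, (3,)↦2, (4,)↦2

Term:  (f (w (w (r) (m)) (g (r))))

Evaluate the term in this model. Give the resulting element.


  r = 2
  m = 2
  (w (r) (m)) = w(2, 2) = 2
  r = 2
  (g (r)) = g(2,) = 1
  (w (w (r) (m)) (g (r))) = w(2, 1) = 3
  (f (w (w (r) (m)) (g (r)))) = f(3,) = 1

value = 1


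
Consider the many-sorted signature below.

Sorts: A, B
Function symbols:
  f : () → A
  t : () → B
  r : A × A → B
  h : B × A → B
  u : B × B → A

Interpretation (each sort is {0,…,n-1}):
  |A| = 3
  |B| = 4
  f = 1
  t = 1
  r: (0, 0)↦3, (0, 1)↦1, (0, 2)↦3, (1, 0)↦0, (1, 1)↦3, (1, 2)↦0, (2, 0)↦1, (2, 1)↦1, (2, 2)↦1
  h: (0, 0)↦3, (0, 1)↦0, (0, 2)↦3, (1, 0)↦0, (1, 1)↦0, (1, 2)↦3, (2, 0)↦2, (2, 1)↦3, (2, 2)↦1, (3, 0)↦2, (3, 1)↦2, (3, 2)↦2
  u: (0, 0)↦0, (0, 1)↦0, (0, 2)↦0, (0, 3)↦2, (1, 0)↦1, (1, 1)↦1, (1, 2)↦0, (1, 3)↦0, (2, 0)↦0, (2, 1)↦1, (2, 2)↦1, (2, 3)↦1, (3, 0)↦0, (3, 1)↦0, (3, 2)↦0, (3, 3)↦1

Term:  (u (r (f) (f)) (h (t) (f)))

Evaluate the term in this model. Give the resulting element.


  f = 1
  f = 1
  (r (f) (f)) = r(1, 1) = 3
  t = 1
  f = 1
  (h (t) (f)) = h(1, 1) = 0
  (u (r (f) (f)) (h (t) (f))) = u(3, 0) = 0

value = 0


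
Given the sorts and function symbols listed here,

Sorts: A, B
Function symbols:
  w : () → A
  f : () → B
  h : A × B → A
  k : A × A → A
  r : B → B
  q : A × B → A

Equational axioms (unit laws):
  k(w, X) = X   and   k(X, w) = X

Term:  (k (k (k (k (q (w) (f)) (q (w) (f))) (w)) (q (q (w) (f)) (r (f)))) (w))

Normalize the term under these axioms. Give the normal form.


normal form = (k (k (q (w) (f)) (q (w) (f))) (q (q (w) (f)) (r (f))))

1. (k (k (k (k (q (w) (f)) (q (w) (f))) (w)) (q (q (w) (f)) (r (f)))) (w))  →  (k (k (k (q (w) (f)) (q (w) (f))) (w)) (q (q (w) (f)) (r (f))))
2. (k (k (k (q (w) (f)) (q (w) (f))) (w)) (q (q (w) (f)) (r (f))))  →  (k (k (q (w) (f)) (q (w) (f))) (q (q (w) (f)) (r (f))))


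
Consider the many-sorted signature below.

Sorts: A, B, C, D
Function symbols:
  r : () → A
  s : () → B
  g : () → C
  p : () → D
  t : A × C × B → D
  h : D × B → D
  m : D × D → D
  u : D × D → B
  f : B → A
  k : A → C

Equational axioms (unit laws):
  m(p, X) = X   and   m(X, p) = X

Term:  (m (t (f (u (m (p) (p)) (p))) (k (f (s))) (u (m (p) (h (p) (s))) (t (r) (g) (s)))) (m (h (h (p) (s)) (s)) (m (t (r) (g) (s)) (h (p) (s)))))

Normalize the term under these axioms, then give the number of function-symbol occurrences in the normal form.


size = 31

1. (m (t (f (u (m (p) (p)) (p))) (k (f (s))) (u (m (p) (h (p) (s))) (t (r) (g) (s)))) (m (h (h (p) (s)) (s)) (m (t (r) (g) (s)) (h (p) (s)))))  →  (m (t (f (u (p) (p))) (k (f (s))) (u (m (p) (h (p) (s))) (t (r) (g) (s)))) (m (h (h (p) (s)) (s)) (m (t (r) (g) (s)) (h (p) (s)))))
2. (m (t (f (u (p) (p))) (k (f (s))) (u (m (p) (h (p) (s))) (t (r) (g) (s)))) (m (h (h (p) (s)) (s)) (m (t (r) (g) (s)) (h (p) (s)))))  →  (m (t (f (u (p) (p))) (k (f (s))) (u (h (p) (s)) (t (r) (g) (s)))) (m (h (h (p) (s)) (s)) (m (t (r) (g) (s)) (h (p) (s)))))
normal form: (m (t (f (u (p) (p))) (k (f (s))) (u (h (p) (s)) (t (r) (g) (s)))) (m (h (h (p) (s)) (s)) (m (t (r) (g) (s)) (h (p) (s)))))


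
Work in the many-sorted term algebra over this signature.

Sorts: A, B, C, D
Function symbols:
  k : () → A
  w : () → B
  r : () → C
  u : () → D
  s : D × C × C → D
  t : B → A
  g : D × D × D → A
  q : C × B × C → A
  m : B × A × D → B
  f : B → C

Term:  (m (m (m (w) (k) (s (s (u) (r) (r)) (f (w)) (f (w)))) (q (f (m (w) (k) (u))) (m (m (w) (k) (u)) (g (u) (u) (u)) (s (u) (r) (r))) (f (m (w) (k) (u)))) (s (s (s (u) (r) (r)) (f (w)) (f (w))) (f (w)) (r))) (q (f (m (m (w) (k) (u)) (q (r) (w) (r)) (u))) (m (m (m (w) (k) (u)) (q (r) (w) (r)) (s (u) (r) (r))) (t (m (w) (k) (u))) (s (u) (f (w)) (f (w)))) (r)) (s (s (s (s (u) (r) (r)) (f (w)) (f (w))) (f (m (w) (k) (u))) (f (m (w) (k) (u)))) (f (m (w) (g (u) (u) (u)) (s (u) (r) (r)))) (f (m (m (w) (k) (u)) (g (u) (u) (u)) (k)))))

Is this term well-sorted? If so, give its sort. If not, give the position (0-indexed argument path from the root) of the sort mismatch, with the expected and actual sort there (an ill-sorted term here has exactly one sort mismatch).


ill-sorted at position [2, 2, 0, 2]: expected D, got A

      (w) : B
      (k) : A
          (u) : D
          (r) : C
          (r) : C
        (s (u) (r) (r)) : D
          (w) : B
        (f (w)) : C
          (w) : B
        (f (w)) : C
      (s (s (u) (r) (r)) (f (w)) (f (w))) : D
    (m (w) (k) (s (s (u) (r) (r)) (f (w)) (f (w)))) : B
          (w) : B
          (k) : A
          (u) : D
        (m (w) (k) (u)) : B
      (f (m (w) (k) (u))) : C
          (w) : B
          (k) : A
          (u) : D
        (m (w) (k) (u)) : B
          (u) : D
          (u) : D
          (u) : D
        (g (u) (u) (u)) : A
          (u) : D
          (r) : C
          (r) : C
        (s (u) (r) (r)) : D
      (m (m (w) (k) (u)) (g (u) (u) (u)) (s (u) (r) (r))) : B
          (w) : B
          (k) : A
          (u) : D
        (m (w) (k) (u)) : B
      (f (m (w) (k) (u))) : C
    (q (f (m (w) (k) (u))) (m (m (w) (k) (u)) (g (u) (u) (u)) (s (u) (r) (r))) (f (m (w) (k) (u)))) : A
          (u) : D
          (r) : C
          (r) : C
        (s (u) (r) (r)) : D
          (w) : B
        (f (w)) : C
          (w) : B
        (f (w)) : C
      (s (s (u) (r) (r)) (f (w)) (f (w))) : D
        (w) : B
      (f (w)) : C
      (r) : C
    (s (s (s (u) (r) (r)) (f (w)) (f (w))) (f (w)) (r)) : D
  (m (m (w) (k) (s (s (u) (r) (r)) (f (w)) (f (w)))) (q (f (m (w) (k) (u))) (m (m (w) (k) (u)) (g (u) (u) (u)) (s (u) (r) (r))) (f (m (w) (k) (u)))) (s (s (s (u) (r) (r)) (f (w)) (f (w))) (f (w)) (r))) : B
          (w) : B
          (k) : A
          (u) : D
        (m (w) (k) (u)) : B
          (r) : C
          (w) : B
          (r) : C
        (q (r) (w) (r)) : A
        (u) : D
      (m (m (w) (k) (u)) (q (r) (w) (r)) (u)) : B
    (f (m (m (w) (k) (u)) (q (r) (w) (r)) (u))) : C
          (w) : B
          (k) : A
          (u) : D
        (m (w) (k) (u)) : B
          (r) : C
          (w) : B
          (r) : C
        (q (r) (w) (r)) : A
          (u) : D
          (r) : C
          (r) : C
        (s (u) (r) (r)) : D
      (m (m (w) (k) (u)) (q (r) (w) (r)) (s (u) (r) (r))) : B
          (w) : B
          (k) : A
          (u) : D
        (m (w) (k) (u)) : B
      (t (m (w) (k) (u))) : A
        (u) : D
          (w) : B
        (f (w)) : C
          (w) : B
        (f (w)) : C
      (s (u) (f (w)) (f (w))) : D
    (m (m (m (w) (k) (u)) (q (r) (w) (r)) (s (u) (r) (r))) (t (m (w) (k) (u))) (s (u) (f (w)) (f (w)))) : B
    (r) : C
  (q (f (m (m (w) (k) (u)) (q (r) (w) (r)) (u))) (m (m (m (w) (k) (u)) (q (r) (w) (r)) (s (u) (r) (r))) (t (m (w) (k) (u))) (s (u) (f (w)) (f (w)))) (r)) : A
          (u) : D
          (r) : C
          (r) : C
        (s (u) (r) (r)) : D
          (w) : B
        (f (w)) : C
          (w) : B
        (f (w)) : C
      (s (s (u) (r) (r)) (f (w)) (f (w))) : D
          (w) : B
          (k) : A
          (u) : D
        (m (w) (k) (u)) : B
      (f (m (w) (k) (u))) : C
          (w) : B
          (k) : A
          (u) : D
        (m (w) (k) (u)) : B
      (f (m (w) (k) (u))) : C
    (s (s (s (u) (r) (r)) (f (w)) (f (w))) (f (m (w) (k) (u))) (f (m (w) (k) (u)))) : D
        (w) : B
          (u) : D
          (u) : D
          (u) : D
        (g (u) (u) (u)) : A
          (u) : D
          (r) : C
          (r) : C
        (s (u) (r) (r)) : D
      (m (w) (g (u) (u) (u)) (s (u) (r) (r))) : B
    (f (m (w) (g (u) (u) (u)) (s (u) (r) (r)))) : C
          (w) : B
          (k) : A
          (u) : D
        (m (w) (k) (u)) : B
          (u) : D
          (u) : D
          (u) : D
        (g (u) (u) (u)) : A
        (k) : A
      (m (m (w) (k) (u)) (g (u) (u) (u)) (k)) : ✗ arg 2 at [2, 2, 0, 2] has sort A, expected D


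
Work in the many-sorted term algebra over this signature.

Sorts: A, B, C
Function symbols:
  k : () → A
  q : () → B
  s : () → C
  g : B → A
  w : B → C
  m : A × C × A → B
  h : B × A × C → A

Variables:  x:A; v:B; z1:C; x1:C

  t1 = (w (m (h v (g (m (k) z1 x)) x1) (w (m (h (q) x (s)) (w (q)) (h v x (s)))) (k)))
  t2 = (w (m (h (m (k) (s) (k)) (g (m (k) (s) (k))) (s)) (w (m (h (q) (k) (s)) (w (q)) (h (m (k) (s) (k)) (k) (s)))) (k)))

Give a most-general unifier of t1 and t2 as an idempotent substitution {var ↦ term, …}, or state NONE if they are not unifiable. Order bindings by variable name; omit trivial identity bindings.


{v ↦ (m (k) (s) (k)), x ↦ (k), x1 ↦ (s), z1 ↦ (s)}


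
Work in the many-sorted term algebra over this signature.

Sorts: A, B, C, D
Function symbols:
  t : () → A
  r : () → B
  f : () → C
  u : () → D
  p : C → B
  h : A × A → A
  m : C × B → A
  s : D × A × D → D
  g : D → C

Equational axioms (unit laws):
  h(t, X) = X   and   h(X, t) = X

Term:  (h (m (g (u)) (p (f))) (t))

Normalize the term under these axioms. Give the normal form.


normal form = (m (g (u)) (p (f)))

1. (h (m (g (u)) (p (f))) (t))  →  (m (g (u)) (p (f)))


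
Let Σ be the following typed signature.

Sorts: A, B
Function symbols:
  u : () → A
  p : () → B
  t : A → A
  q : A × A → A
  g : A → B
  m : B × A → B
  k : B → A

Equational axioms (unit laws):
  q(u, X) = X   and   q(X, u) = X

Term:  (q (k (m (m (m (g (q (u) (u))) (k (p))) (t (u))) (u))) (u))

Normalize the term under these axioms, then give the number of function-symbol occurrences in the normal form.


1. (q (k (m (m (m (g (q (u) (u))) (k (p))) (t (u))) (u))) (u))  →  (k (m (m (m (g (q (u) (u))) (k (p))) (t (u))) (u)))
2. (k (m (m (m (g (q (u) (u))) (k (p))) (t (u))) (u)))  →  (k (m (m (m (g (u)) (k (p))) (t (u))) (u)))
normal form: (k (m (m (m (g (u)) (k (p))) (t (u))) (u)))

size = 11


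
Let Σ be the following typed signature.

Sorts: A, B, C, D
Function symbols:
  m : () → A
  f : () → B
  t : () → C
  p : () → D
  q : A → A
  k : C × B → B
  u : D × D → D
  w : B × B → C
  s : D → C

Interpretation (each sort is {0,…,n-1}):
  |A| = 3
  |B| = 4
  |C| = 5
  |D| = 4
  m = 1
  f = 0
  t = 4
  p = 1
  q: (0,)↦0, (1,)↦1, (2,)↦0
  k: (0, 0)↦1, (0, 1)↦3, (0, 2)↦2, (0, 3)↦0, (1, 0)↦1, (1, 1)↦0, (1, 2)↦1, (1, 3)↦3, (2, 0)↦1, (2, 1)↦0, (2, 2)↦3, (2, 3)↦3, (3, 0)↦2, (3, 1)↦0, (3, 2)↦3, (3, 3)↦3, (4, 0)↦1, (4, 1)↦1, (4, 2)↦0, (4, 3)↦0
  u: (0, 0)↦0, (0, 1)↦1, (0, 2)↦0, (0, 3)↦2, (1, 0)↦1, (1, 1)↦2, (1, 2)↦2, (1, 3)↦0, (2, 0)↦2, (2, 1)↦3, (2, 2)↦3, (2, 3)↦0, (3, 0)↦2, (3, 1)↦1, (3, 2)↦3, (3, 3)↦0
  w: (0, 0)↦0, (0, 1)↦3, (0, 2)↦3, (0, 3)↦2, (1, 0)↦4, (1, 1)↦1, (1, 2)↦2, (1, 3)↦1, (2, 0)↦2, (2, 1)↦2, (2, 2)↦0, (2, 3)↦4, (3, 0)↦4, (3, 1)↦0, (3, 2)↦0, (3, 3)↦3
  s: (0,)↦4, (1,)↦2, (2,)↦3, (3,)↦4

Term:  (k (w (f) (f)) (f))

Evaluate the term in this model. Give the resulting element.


value = 1

  f = 0
  f = 0
  (w (f) (f)) = w(0, 0) = 0
  f = 0
  (k (w (f) (f)) (f)) = k(0, 0) = 1


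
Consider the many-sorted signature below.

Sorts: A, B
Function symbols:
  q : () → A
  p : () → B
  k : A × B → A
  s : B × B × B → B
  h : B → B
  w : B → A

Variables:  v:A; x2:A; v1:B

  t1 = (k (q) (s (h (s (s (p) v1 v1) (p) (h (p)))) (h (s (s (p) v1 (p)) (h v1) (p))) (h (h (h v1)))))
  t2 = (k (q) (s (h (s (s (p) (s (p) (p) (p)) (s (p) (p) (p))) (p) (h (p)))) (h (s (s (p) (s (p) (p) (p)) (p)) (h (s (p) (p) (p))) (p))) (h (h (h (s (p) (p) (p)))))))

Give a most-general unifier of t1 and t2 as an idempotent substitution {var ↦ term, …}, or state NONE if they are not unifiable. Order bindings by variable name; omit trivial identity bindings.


{v1 ↦ (s (p) (p) (p))}


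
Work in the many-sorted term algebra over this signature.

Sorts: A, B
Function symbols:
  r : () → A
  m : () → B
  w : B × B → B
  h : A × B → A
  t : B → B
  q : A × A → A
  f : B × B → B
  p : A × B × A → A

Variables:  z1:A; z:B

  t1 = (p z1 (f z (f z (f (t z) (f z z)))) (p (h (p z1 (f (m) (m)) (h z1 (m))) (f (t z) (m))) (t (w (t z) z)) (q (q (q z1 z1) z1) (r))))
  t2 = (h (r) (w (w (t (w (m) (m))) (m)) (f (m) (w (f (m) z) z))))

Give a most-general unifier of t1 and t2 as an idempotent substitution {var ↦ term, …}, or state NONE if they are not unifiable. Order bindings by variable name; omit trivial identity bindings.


NONE (not unifiable)

head clash or occurs-check failure — not unifiable


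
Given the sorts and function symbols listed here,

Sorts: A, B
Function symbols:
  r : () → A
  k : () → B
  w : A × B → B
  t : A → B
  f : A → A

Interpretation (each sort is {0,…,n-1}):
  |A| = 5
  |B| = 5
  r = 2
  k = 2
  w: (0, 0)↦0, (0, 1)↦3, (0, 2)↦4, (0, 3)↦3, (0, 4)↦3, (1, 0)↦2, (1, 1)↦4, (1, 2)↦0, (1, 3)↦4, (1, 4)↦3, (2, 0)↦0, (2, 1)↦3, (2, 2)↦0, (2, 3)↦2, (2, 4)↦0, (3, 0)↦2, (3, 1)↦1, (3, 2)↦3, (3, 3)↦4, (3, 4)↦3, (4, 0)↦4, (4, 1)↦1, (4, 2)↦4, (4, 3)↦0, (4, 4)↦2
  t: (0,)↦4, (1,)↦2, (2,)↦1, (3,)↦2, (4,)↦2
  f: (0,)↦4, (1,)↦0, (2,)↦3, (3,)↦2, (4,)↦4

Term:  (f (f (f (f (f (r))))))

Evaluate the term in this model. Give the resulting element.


  r = 2
  (f (r)) = f(2,) = 3
  (f (f (r))) = f(3,) = 2
  (f (f (f (r)))) = f(2,) = 3
  (f (f (f (f (r))))) = f(3,) = 2
  (f (f (f (f (f (r)))))) = f(2,) = 3

value = 3


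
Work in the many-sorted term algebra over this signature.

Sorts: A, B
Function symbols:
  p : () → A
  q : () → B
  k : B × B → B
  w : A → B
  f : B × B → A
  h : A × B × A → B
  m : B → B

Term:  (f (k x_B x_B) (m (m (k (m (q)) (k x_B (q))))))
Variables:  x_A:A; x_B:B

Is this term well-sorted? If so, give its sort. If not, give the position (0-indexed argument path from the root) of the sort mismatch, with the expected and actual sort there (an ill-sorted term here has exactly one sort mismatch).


    x_B : B
    x_B : B
  (k x_B x_B) : B
          (q) : B
        (m (q)) : B
          x_B : B
          (q) : B
        (k x_B (q)) : B
      (k (m (q)) (k x_B (q))) : B
    (m (k (m (q)) (k x_B (q)))) : B
  (m (m (k (m (q)) (k x_B (q))))) : B
(f (k x_B x_B) (m (m (k (m (q)) (k x_B (q)))))) : A

well-sorted; sort = A


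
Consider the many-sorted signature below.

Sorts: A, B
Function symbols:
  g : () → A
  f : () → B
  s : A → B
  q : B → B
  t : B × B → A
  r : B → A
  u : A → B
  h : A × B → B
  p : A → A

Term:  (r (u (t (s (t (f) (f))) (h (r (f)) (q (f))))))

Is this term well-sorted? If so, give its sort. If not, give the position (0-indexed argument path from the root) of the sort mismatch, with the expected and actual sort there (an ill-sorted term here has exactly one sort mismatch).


          (f) : B
          (f) : B
        (t (f) (f)) : A
      (s (t (f) (f))) : B
          (f) : B
        (r (f)) : A
          (f) : B
        (q (f)) : B
      (h (r (f)) (q (f))) : B
    (t (s (t (f) (f))) (h (r (f)) (q (f)))) : A
  (u (t (s (t (f) (f))) (h (r (f)) (q (f))))) : B
(r (u (t (s (t (f) (f))) (h (r (f)) (q (f)))))) : A

well-sorted; sort = A


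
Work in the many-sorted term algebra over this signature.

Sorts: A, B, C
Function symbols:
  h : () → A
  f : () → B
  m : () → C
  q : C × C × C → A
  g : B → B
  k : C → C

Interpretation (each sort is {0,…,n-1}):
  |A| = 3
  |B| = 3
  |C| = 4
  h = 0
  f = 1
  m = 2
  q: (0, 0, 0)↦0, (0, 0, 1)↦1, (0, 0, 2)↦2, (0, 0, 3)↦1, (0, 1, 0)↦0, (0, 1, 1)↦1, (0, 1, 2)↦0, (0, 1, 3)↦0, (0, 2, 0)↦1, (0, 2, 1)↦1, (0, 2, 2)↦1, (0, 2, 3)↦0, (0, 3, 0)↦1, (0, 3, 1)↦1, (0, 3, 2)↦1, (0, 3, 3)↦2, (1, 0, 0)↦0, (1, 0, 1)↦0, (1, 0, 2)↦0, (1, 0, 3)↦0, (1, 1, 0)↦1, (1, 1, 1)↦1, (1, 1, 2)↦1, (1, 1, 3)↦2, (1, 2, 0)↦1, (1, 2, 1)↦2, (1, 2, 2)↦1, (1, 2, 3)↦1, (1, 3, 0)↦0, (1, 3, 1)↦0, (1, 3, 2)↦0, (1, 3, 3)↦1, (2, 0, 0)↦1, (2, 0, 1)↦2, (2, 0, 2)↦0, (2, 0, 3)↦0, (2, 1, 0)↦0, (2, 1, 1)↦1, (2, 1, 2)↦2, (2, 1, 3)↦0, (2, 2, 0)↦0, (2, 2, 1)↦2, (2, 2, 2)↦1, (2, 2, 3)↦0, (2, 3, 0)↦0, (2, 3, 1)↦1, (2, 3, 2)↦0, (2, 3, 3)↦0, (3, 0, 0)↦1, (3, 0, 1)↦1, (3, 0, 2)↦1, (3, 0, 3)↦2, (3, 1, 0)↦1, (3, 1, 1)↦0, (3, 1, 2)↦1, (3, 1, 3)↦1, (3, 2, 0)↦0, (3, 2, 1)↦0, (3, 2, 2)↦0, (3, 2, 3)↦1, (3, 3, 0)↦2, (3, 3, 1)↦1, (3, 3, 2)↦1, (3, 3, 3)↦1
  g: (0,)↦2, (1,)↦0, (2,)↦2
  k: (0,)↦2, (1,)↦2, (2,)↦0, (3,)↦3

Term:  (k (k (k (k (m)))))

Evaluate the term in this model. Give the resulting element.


  m = 2
  (k (m)) = k(2,) = 0
  (k (k (m))) = k(0,) = 2
  (k (k (k (m)))) = k(2,) = 0
  (k (k (k (k (m))))) = k(0,) = 2

value = 2


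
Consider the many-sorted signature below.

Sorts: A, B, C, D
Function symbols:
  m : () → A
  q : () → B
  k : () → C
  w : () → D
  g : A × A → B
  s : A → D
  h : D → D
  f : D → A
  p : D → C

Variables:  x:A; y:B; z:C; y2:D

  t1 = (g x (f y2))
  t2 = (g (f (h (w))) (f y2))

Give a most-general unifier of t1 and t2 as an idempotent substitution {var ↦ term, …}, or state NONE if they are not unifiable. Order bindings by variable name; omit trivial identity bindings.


{x ↦ (f (h (w)))}


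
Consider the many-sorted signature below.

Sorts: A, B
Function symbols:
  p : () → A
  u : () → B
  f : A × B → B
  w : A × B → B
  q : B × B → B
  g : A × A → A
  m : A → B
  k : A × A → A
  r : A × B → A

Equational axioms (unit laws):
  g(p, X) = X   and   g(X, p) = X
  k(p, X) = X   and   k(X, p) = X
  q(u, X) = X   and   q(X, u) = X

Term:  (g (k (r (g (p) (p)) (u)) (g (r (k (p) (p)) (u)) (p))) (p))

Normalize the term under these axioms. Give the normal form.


normal form = (k (r (p) (u)) (r (p) (u)))

1. (g (k (r (g (p) (p)) (u)) (g (r (k (p) (p)) (u)) (p))) (p))  →  (k (r (g (p) (p)) (u)) (g (r (k (p) (p)) (u)) (p)))
2. (k (r (g (p) (p)) (u)) (g (r (k (p) (p)) (u)) (p)))  →  (k (r (p) (u)) (g (r (k (p) (p)) (u)) (p)))
3. (k (r (p) (u)) (g (r (k (p) (p)) (u)) (p)))  →  (k (r (p) (u)) (r (k (p) (p)) (u)))
4. (k (r (p) (u)) (r (k (p) (p)) (u)))  →  (k (r (p) (u)) (r (p) (u)))
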